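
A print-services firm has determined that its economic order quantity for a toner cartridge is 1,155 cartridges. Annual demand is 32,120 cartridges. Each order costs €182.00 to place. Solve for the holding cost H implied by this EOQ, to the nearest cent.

Squaring Q* = √(2DS/H) gives Q*² = 2DS/H.
From Q* = √(2DS/H): H = 2DS / Q*² = 2 × 32,120 × 182 / 1,155² = 8.7642.

H ≈ €8.76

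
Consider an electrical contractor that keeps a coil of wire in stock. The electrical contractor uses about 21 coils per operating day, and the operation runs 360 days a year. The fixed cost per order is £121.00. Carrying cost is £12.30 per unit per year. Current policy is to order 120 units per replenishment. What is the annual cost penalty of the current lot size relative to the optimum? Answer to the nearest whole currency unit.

Extra cost ≈ £3,617 per year

Annual demand D = 21 × 360 = 7,560.
EOQ = √(2DS/H) = √(2 × 7,560 × 121 / 12.3) ≈ 385.67.
Cost at Q* = (D/Q*)S + (Q*/2)H = √(2DSH) ≈ £4,743.74.
Cost at Q = 120: (7,560/120)×121 + (120/2)×12.3 = £7,623.00 + £738.00 = £8,361.00.
Excess = £8,361.00 − £4,743.74 = £3,617.26.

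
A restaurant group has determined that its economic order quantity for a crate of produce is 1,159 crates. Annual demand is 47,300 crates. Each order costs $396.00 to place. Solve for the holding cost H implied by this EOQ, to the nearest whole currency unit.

H ≈ $28

The basic EOQ model gives Q* = √(2DS/H); rearrange for the unknown.
From Q* = √(2DS/H): H = 2DS / Q*² = 2 × 47,300 × 396 / 1,159² = 27.8881.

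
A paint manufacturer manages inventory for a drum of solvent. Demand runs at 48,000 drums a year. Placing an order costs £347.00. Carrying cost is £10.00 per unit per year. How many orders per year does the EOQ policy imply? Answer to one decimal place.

N ≈ 26.3 orders per year

EOQ = √(2DS/H) = √(2 × 48,000 × 347 / 10) ≈ 1825.16.
Orders per year = D / Q* = 48,000 / 1825.16 ≈ 26.299.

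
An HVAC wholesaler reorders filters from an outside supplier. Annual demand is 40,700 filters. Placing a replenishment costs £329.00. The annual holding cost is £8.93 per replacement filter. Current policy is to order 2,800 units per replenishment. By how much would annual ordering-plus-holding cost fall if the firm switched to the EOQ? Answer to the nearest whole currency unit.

Extra cost ≈ £1,820 per year

EOQ = √(2DS/H) = √(2 × 40,700 × 329 / 8.93) ≈ 1731.75.
Cost at Q* = (D/Q*)S + (Q*/2)H = √(2DSH) ≈ £15,464.50.
Cost at Q = 2,800: (40,700/2,800)×329 + (2,800/2)×8.93 = £4,782.25 + £12,502.00 = £17,284.25.
Excess = £17,284.25 − £15,464.50 = £1,819.75.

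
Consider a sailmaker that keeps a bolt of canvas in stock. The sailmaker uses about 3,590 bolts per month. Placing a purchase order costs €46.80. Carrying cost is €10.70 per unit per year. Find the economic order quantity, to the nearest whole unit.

Q* ≈ 614 bolts

Annual demand D = 3,590 × 12 = 43,080.
EOQ = √(2DS / H) = √(2 × 43,080 × 46.8 / 10.7).
= √(4,032,288 / 10.7) = √376,849.3458 ≈ 613.881.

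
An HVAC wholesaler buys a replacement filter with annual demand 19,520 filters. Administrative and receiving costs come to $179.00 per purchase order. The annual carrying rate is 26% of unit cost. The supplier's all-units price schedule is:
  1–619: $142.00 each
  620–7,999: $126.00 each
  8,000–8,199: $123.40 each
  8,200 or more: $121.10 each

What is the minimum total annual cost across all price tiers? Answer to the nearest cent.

TC* ≈ $2,475,311.21

Holding cost per unit per year at price C is H = 0.26·C.
Candidates are each tier's EOQ (if it falls in that tier) and each price-break quantity.
EOQ at $142.00 = 435.1 (feasible in tier 1): TC = 19,520×$142.00 + (19,520/435.1)×179 + (435.1/2)×0.26×$142.00 = $2,787,902.47.
EOQ at $126.00 = 461.9 < 620, so use break Q=620: TC = 19,520×$126.00 + (19,520/620.0)×179 + (620.0/2)×0.26×$126.00 = $2,475,311.21.
EOQ at $123.40 = 466.7 < 8000, so use break Q=8000: TC = 19,520×$123.40 + (19,520/8000.0)×179 + (8000.0/2)×0.26×$123.40 = $2,537,540.76.
EOQ at $121.10 = 471.1 < 8200, so use break Q=8200: TC = 19,520×$121.10 + (19,520/8200.0)×179 + (8200.0/2)×0.26×$121.10 = $2,493,390.71.
Lowest total cost among the candidates is at Q = 620.0.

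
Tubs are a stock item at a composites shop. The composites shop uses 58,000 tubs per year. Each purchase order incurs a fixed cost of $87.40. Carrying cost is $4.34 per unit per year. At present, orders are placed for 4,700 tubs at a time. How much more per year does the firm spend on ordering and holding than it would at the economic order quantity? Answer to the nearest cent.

Extra cost ≈ $4,644.25 per year

EOQ = √(2DS/H) = √(2 × 58,000 × 87.4 / 4.34) ≈ 1528.41.
Cost at Q* = (D/Q*)S + (Q*/2)H = √(2DSH) ≈ $6,633.30.
Cost at Q = 4,700: (58,000/4,700)×87.4 + (4,700/2)×4.34 = $1,078.55 + $10,199.00 = $11,277.55.
Excess = $11,277.55 − $6,633.30 = $4,644.25.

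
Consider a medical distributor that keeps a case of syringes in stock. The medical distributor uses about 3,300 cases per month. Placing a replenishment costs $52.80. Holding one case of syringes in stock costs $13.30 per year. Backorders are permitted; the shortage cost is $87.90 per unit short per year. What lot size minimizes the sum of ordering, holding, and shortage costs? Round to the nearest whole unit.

Annual demand D = 3,300 × 12 = 39,600.
With planned backorders, Q* = √(2DS/H) · √((H+B)/B).
√(2DS/H) = √(2 × 39,600 × 52.8 / 13.3) = 560.730.
√((H+B)/B) = √((13.3+87.9)/87.9) = 1.0730.
Q* ≈ 601.658.

Q* ≈ 602 cases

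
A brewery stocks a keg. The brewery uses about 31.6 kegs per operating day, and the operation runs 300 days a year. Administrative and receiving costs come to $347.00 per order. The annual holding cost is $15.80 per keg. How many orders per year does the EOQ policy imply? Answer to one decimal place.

Annual demand D = 31.6 × 300 = 9,480.
The optimal lot size = √(2DS/H) = √(2 × 9,480 × 347 / 15.8) ≈ 645.29.
Orders per year = D / Q* = 9,480 / 645.29 ≈ 14.691.

N ≈ 14.7 orders per year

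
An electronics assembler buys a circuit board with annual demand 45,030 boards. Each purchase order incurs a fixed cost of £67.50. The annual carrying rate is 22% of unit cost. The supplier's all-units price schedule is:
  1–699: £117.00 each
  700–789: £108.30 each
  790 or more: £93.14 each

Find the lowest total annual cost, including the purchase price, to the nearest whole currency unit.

TC* ≈ £4,206,036

Holding cost per unit per year at price C is H = 0.22·C.
Evaluate total cost at each tier's feasible EOQ or, if the EOQ is below the tier, at the tier's minimum quantity.
EOQ at £117.00 = 486.0 (feasible in tier 1): TC = 45,030×£117.00 + (45,030/486.0)×67.5 + (486.0/2)×0.22×£117.00 = £5,281,018.99.
EOQ at £108.30 = 505.1 < 700, so use break Q=700: TC = 45,030×£108.30 + (45,030/700.0)×67.5 + (700.0/2)×0.22×£108.30 = £4,889,430.28.
EOQ at £93.14 = 544.7 < 790, so use break Q=790: TC = 45,030×£93.14 + (45,030/790.0)×67.5 + (790.0/2)×0.22×£93.14 = £4,206,035.57.
Lowest total cost among the candidates is at Q = 790.0.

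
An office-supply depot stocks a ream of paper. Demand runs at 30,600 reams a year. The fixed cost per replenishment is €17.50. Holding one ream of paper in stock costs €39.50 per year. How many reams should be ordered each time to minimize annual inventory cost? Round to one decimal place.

Q* ≈ 164.7 reams

EOQ = √(2DS / H) = √(2 × 30,600 × 17.5 / 39.5).
= √(1,071,000 / 39.5) = √27,113.9241 ≈ 164.663.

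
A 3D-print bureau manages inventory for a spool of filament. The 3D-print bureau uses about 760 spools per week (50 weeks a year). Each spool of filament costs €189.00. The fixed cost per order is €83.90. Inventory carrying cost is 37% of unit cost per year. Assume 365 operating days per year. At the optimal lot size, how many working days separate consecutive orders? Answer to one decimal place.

T ≈ 2.9 days

Annual demand D = 760 × 50 = 38,000.
Holding cost H = 0.37 × €189.00 = €69.9300 per unit per year.
Q* = √(2DS/H) = √(2 × 38,000 × 83.9 / 69.93) ≈ 301.96.
Cycle time = Q*/D × 365 = 301.96 / 38,000 × 365 ≈ 2.900 days.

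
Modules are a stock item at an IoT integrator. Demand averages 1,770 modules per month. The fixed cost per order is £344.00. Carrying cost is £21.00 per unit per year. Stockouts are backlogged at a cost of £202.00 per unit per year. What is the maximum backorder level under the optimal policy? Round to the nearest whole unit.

Annual demand D = 1,770 × 12 = 21,240.
With planned backorders, Q* = √(2DS/H) · √((H+B)/B).
√(2DS/H) = √(2 × 21,240 × 344 / 21) = 834.184.
√((H+B)/B) = √((21+202)/202) = 1.0507.
Q* ≈ 876.473.
S* = Q* · H/(H+B) = 876.473 × 21/223 ≈ 82.538.

S* ≈ 83 modules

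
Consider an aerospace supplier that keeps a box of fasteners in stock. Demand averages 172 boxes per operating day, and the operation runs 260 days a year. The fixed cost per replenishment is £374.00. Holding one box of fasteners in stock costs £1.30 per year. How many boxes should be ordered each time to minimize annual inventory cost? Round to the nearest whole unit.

Q* ≈ 5,073 boxes

Annual demand D = 172 × 260 = 44,720.
EOQ = √(2DS / H) = √(2 × 44,720 × 374 / 1.3).
= √(33,450,560 / 1.3) = √25,731,200 ≈ 5072.593.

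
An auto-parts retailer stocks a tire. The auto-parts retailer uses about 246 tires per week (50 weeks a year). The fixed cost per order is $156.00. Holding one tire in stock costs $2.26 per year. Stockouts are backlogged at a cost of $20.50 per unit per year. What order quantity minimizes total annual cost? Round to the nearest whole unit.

Q* ≈ 1,373 tires

Annual demand D = 246 × 50 = 12,300.
With planned backorders, Q* = √(2DS/H) · √((H+B)/B).
√(2DS/H) = √(2 × 12,300 × 156 / 2.26) = 1303.094.
√((H+B)/B) = √((2.26+20.5)/20.5) = 1.0537.
Q* ≈ 1373.045.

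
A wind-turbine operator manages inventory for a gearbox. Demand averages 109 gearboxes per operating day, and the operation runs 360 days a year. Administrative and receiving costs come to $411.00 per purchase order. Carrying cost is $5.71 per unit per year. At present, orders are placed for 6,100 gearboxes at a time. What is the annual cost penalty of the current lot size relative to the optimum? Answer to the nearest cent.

Extra cost ≈ $6,488.17 per year

Annual demand D = 109 × 360 = 39,240.
EOQ = √(2DS/H) = √(2 × 39,240 × 411 / 5.71) ≈ 2376.74.
Cost at Q* = (D/Q*)S + (Q*/2)H = √(2DSH) ≈ $13,571.21.
Cost at Q = 6,100: (39,240/6,100)×411 + (6,100/2)×5.71 = $2,643.88 + $17,415.50 = $20,059.38.
Excess = $20,059.38 − $13,571.21 = $6,488.17.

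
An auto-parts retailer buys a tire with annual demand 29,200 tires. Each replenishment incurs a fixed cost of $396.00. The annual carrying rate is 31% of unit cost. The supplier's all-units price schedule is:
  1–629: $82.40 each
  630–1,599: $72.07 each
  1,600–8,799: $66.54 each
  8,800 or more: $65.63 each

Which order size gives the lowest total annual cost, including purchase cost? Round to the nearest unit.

Q* ≈ 1,600 tires

Holding cost per unit per year at price C is H = 0.31·C.
Evaluate total cost at each tier's feasible EOQ or, if the EOQ is below the tier, at the tier's minimum quantity.
Tier 1 ($82.40): EOQ = 951.5 exceeds tier's upper bound 629, so this tier is dominated.
EOQ at $72.07 = 1017.4 (feasible in tier 2): TC = 29,200×$72.07 + (29,200/1017.4)×396 + (1017.4/2)×0.31×$72.07 = $2,127,174.66.
EOQ at $66.54 = 1058.8 < 1600, so use break Q=1600: TC = 29,200×$66.54 + (29,200/1600.0)×396 + (1600.0/2)×0.31×$66.54 = $1,966,696.92.
EOQ at $65.63 = 1066.2 < 8800, so use break Q=8800: TC = 29,200×$65.63 + (29,200/8800.0)×396 + (8800.0/2)×0.31×$65.63 = $2,007,229.32.
Lowest total cost is $1,966,696.92 at Q = 1600.0.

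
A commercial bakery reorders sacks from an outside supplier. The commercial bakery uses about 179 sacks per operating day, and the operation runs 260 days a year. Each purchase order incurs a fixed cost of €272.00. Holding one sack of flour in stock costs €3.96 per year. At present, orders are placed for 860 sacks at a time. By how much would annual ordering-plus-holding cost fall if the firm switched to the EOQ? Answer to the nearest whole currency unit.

Extra cost ≈ €6,410 per year

Annual demand D = 179 × 260 = 46,540.
EOQ = √(2DS/H) = √(2 × 46,540 × 272 / 3.96) ≈ 2528.51.
Cost at Q* = (D/Q*)S + (Q*/2)H = √(2DSH) ≈ €10,012.91.
Cost at Q = 860: (46,540/860)×272 + (860/2)×3.96 = €14,719.63 + €1,702.80 = €16,422.43.
Excess = €16,422.43 − €10,012.91 = €6,409.52.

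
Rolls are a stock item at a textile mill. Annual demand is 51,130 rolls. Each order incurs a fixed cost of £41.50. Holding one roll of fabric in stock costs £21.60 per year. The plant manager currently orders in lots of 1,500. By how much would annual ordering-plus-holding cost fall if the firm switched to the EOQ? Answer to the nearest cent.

EOQ = √(2DS/H) = √(2 × 51,130 × 41.5 / 21.6) ≈ 443.25.
Cost at Q* = (D/Q*)S + (Q*/2)H = √(2DSH) ≈ £9,574.23.
Cost at Q = 1,500: (51,130/1,500)×41.5 + (1,500/2)×21.6 = £1,414.60 + £16,200.00 = £17,614.60.
Excess = £17,614.60 − £9,574.23 = £8,040.37.

Extra cost ≈ £8,040.37 per year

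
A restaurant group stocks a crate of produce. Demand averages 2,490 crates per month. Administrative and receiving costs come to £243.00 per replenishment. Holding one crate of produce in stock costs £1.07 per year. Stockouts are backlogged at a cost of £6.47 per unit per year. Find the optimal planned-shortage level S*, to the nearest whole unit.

Annual demand D = 2,490 × 12 = 29,880.
With planned backorders, Q* = √(2DS/H) · √((H+B)/B).
√(2DS/H) = √(2 × 29,880 × 243 / 1.07) = 3683.974.
√((H+B)/B) = √((1.07+6.47)/6.47) = 1.0795.
Q* ≈ 3976.949.
S* = Q* · H/(H+B) = 3976.949 × 1.07/7.54 ≈ 564.368.

S* ≈ 564 crates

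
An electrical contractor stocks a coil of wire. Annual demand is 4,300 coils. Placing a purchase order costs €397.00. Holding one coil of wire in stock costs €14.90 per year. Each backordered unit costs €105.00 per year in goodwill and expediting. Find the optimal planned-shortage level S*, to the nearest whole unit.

With planned backorders, Q* = √(2DS/H) · √((H+B)/B).
√(2DS/H) = √(2 × 4,300 × 397 / 14.9) = 478.687.
√((H+B)/B) = √((14.9+105)/105) = 1.0686.
Q* ≈ 511.524.
S* = Q* · H/(H+B) = 511.524 × 14.9/119.9 ≈ 63.567.

S* ≈ 64 coils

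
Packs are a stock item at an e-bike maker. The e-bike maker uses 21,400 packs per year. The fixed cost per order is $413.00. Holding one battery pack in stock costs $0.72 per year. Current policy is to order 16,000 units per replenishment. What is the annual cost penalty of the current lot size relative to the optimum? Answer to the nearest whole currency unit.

EOQ = √(2DS/H) = √(2 × 21,400 × 413 / 0.72) ≈ 4954.85.
Cost at Q* = (D/Q*)S + (Q*/2)H = √(2DSH) ≈ $3,567.49.
Cost at Q = 16,000: (21,400/16,000)×413 + (16,000/2)×0.72 = $552.39 + $5,760.00 = $6,312.39.
Excess = $6,312.39 − $3,567.49 = $2,744.89.

Extra cost ≈ $2,745 per year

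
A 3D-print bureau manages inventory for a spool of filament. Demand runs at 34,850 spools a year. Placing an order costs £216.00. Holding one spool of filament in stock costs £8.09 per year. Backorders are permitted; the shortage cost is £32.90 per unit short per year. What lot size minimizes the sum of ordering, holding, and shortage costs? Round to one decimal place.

With planned backorders, Q* = √(2DS/H) · √((H+B)/B).
√(2DS/H) = √(2 × 34,850 × 216 / 8.09) = 1364.172.
√((H+B)/B) = √((8.09+32.9)/32.9) = 1.1162.
Q* ≈ 1522.685.

Q* ≈ 1,522.7 spools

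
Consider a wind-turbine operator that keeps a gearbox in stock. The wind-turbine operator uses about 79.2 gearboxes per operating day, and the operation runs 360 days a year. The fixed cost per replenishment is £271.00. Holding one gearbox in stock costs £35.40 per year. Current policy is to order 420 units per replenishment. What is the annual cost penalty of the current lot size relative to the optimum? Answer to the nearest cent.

Extra cost ≈ £2,441.84 per year

Annual demand D = 79.2 × 360 = 28,512.
EOQ = √(2DS/H) = √(2 × 28,512 × 271 / 35.4) ≈ 660.71.
Cost at Q* = (D/Q*)S + (Q*/2)H = √(2DSH) ≈ £23,389.19.
Cost at Q = 420: (28,512/420)×271 + (420/2)×35.4 = £18,397.03 + £7,434.00 = £25,831.03.
Excess = £25,831.03 − £23,389.19 = £2,441.84.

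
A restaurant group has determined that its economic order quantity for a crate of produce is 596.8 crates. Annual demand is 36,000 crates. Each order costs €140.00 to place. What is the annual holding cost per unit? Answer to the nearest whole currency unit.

Invert the EOQ relation Q*² = 2DS/H.
From Q* = √(2DS/H): H = 2DS / Q*² = 2 × 36,000 × 140 / 596.8² = 28.3011.

H ≈ €28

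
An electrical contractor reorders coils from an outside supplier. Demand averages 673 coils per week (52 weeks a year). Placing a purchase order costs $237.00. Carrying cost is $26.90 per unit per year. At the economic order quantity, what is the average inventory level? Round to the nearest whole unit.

Annual demand D = 673 × 52 = 34,996.
EOQ = √(2DS/H) = √(2 × 34,996 × 237 / 26.9) ≈ 785.28.
Average inventory = Q*/2 ≈ 785.28 / 2 = 392.638.

Average inventory ≈ 393 coils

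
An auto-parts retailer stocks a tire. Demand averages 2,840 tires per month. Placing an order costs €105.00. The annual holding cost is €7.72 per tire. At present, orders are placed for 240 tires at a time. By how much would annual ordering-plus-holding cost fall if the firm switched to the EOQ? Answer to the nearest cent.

Extra cost ≈ €8,403.33 per year

Annual demand D = 2,840 × 12 = 34,080.
EOQ = √(2DS/H) = √(2 × 34,080 × 105 / 7.72) ≈ 962.83.
Cost at Q* = (D/Q*)S + (Q*/2)H = √(2DSH) ≈ €7,433.07.
Cost at Q = 240: (34,080/240)×105 + (240/2)×7.72 = €14,910.00 + €926.40 = €15,836.40.
Excess = €15,836.40 − €7,433.07 = €8,403.33.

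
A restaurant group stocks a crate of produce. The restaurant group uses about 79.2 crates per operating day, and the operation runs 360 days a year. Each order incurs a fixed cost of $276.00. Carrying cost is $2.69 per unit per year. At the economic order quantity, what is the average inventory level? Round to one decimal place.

Average inventory ≈ 1,209.4 crates

Annual demand D = 79.2 × 360 = 28,512.
Q* = √(2DS/H) = √(2 × 28,512 × 276 / 2.69) ≈ 2418.84.
Average inventory = Q*/2 ≈ 2418.84 / 2 = 1209.420.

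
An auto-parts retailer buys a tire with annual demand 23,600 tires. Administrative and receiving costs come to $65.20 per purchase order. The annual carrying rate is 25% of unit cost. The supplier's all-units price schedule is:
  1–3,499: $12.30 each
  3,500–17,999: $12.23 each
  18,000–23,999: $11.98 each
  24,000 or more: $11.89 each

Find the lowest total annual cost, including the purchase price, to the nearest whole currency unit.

TC* ≈ $293,356

Holding cost per unit per year at price C is H = 0.25·C.
Candidates are each tier's EOQ (if it falls in that tier) and each price-break quantity.
EOQ at $12.30 = 1000.4 (feasible in tier 1): TC = 23,600×$12.30 + (23,600/1000.4)×65.2 + (1000.4/2)×0.25×$12.30 = $293,356.22.
EOQ at $12.23 = 1003.3 < 3500, so use break Q=3500: TC = 23,600×$12.23 + (23,600/3500.0)×65.2 + (3500.0/2)×0.25×$12.23 = $294,418.26.
EOQ at $11.98 = 1013.7 < 18000, so use break Q=18000: TC = 23,600×$11.98 + (23,600/18000.0)×65.2 + (18000.0/2)×0.25×$11.98 = $309,768.48.
EOQ at $11.89 = 1017.5 < 24000, so use break Q=24000: TC = 23,600×$11.89 + (23,600/24000.0)×65.2 + (24000.0/2)×0.25×$11.89 = $316,338.11.
Lowest total cost among the candidates is at Q = 1000.4.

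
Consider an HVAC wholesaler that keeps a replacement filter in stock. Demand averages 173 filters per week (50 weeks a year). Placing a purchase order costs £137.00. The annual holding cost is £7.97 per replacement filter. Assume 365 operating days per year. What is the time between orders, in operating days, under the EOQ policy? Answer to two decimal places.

Annual demand D = 173 × 50 = 8,650.
EOQ = √(2DS/H) = √(2 × 8,650 × 137 / 7.97) ≈ 545.32.
Cycle time = Q*/D × 365 = 545.32 / 8,650 × 365 ≈ 23.011 days.

T ≈ 23.01 days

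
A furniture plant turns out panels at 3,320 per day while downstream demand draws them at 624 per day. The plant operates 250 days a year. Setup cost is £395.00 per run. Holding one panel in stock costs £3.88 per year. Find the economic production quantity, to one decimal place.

Q* ≈ 6,254.2 panels

Annual demand D = 624 × 250 = 156,000.
Production build-up factor (1 − d/p) = 1 − 624/3,320 = 0.8120.
Q* = √(2DS / (H(1 − d/p))) = √(2 × 156,000 × 395 / (3.88 × 0.8120)).
= √(123,240,000 / 3.1507) ≈ 6254.161.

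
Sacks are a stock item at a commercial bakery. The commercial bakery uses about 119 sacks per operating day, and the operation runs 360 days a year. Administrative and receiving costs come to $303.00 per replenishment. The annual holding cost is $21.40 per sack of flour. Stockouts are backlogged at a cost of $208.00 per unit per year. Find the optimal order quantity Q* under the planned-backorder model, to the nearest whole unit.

Q* ≈ 1,157 sacks

Annual demand D = 119 × 360 = 42,840.
With planned backorders, Q* = √(2DS/H) · √((H+B)/B).
√(2DS/H) = √(2 × 42,840 × 303 / 21.4) = 1101.423.
√((H+B)/B) = √((21.4+208)/208) = 1.0502.
Q* ≈ 1156.696.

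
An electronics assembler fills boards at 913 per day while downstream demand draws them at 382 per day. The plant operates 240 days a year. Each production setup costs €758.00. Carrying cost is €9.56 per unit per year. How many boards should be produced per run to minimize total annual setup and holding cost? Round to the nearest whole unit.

Q* ≈ 5,000 boards

Annual demand D = 382 × 240 = 91,680.
Production build-up factor (1 − d/p) = 1 − 382/913 = 0.5816.
Q* = √(2DS / (H(1 − d/p))) = √(2 × 91,680 × 758 / (9.56 × 0.5816)).
= √(138,986,880 / 5.5601) ≈ 4999.725.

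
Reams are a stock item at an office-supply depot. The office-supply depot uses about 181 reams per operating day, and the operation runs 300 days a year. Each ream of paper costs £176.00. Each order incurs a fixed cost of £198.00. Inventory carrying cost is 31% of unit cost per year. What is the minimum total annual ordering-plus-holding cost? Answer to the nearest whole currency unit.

Annual demand D = 181 × 300 = 54,300.
Holding cost H = 0.31 × £176.00 = £54.5600 per unit per year.
Q* = √(2DS/H) = √(2 × 54,300 × 198 / 54.56) ≈ 627.78.
At Q*, ordering cost (D/Q*)S equals holding cost (Q*/2)H, each = √(DSH/2).
Minimum total = √(2DSH) = √(2 × 54,300 × 198 × 54.56) ≈ 34251.902.

TC* ≈ £34,252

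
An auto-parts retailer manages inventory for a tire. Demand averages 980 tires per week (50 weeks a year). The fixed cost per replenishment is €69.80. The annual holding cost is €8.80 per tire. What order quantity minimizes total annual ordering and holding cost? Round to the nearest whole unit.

Annual demand D = 980 × 50 = 49,000.
EOQ = √(2DS / H) = √(2 × 49,000 × 69.8 / 8.8).
= √(6,840,400 / 8.8) = √777,318.1818 ≈ 881.656.

Q* ≈ 882 tires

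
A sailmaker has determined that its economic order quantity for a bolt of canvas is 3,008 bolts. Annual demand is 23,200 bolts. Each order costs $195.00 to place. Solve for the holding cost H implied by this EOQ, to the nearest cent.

H ≈ $1.00

Invert the EOQ relation Q*² = 2DS/H.
From Q* = √(2DS/H): H = 2DS / Q*² = 2 × 23,200 × 195 / 3,008² = 1.0000.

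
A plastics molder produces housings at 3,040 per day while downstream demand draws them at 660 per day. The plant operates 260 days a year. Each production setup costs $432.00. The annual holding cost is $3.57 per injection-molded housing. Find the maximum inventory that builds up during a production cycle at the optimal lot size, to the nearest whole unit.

Annual demand D = 660 × 260 = 171,600.
Production build-up factor (1 − d/p) = 1 − 660/3,040 = 0.7829.
Q* = √(2DS / (H(1 − d/p))) = √(2 × 171,600 × 432 / (3.57 × 0.7829)).
= √(148,262,400 / 2.7949) ≈ 7283.325.
Maximum inventory = Q*(1 − d/p) = 7283.325 × 0.7829 ≈ 5702.077.

I_max ≈ 5,702 housings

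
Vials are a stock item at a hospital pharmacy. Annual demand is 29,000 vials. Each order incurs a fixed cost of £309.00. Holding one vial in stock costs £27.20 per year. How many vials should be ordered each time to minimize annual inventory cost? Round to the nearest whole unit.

EOQ = √(2DS / H) = √(2 × 29,000 × 309 / 27.2).
= √(17,922,000 / 27.2) = √658,897.0588 ≈ 811.725.

Q* ≈ 812 vials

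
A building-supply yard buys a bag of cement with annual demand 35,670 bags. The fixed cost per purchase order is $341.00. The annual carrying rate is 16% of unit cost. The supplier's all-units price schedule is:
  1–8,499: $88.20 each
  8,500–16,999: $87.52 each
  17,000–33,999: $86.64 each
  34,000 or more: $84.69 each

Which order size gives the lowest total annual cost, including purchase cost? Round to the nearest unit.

Holding cost per unit per year at price C is H = 0.16·C.
For each price level, check whether its EOQ is feasible; otherwise the best quantity at that price is the breakpoint.
EOQ at $88.20 = 1313.0 (feasible in tier 1): TC = 35,670×$88.20 + (35,670/1313.0)×341 + (1313.0/2)×0.16×$88.20 = $3,164,622.40.
EOQ at $87.52 = 1318.0 < 8500, so use break Q=8500: TC = 35,670×$87.52 + (35,670/8500.0)×341 + (8500.0/2)×0.16×$87.52 = $3,182,783.00.
EOQ at $86.64 = 1324.7 < 17000, so use break Q=17000: TC = 35,670×$86.64 + (35,670/17000.0)×341 + (17000.0/2)×0.16×$86.64 = $3,208,994.70.
EOQ at $84.69 = 1339.9 < 34000, so use break Q=34000: TC = 35,670×$84.69 + (35,670/34000.0)×341 + (34000.0/2)×0.16×$84.69 = $3,251,606.85.
Lowest total cost is $3,164,622.40 at Q = 1313.0.

Q* ≈ 1,313 bags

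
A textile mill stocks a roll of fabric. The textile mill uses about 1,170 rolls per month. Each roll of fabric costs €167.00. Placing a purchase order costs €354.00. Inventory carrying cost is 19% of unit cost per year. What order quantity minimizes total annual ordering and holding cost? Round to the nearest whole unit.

Annual demand D = 1,170 × 12 = 14,040.
Holding cost H = 0.19 × €167.00 = €31.7300 per unit per year.
EOQ = √(2DS / H) = √(2 × 14,040 × 354 / 31.73).
= √(9,940,320 / 31.73) = √313,278.2855 ≈ 559.713.

Q* ≈ 560 rolls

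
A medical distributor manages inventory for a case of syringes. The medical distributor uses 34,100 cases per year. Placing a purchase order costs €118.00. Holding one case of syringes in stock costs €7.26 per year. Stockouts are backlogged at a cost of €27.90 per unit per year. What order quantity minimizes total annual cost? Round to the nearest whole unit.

Q* ≈ 1,182 cases

With planned backorders, Q* = √(2DS/H) · √((H+B)/B).
√(2DS/H) = √(2 × 34,100 × 118 / 7.26) = 1052.846.
√((H+B)/B) = √((7.26+27.9)/27.9) = 1.1226.
Q* ≈ 1181.918.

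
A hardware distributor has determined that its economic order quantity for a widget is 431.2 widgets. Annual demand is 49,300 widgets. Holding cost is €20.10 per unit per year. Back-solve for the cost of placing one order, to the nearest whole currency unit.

S ≈ €38

Invert the EOQ relation Q*² = 2DS/H.
From Q* = √(2DS/H): S = Q*²H / (2D) = 431.2² × 20.1 / (2 × 49,300) = 37.9033.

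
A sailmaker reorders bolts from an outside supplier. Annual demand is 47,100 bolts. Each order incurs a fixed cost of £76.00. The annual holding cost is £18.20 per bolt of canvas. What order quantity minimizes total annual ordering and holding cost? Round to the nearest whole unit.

EOQ = √(2DS / H) = √(2 × 47,100 × 76 / 18.2).
= √(7,159,200 / 18.2) = √393,362.6374 ≈ 627.186.

Q* ≈ 627 bolts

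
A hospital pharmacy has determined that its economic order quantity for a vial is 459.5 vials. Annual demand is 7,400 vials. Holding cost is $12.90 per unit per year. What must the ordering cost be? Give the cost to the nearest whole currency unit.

S ≈ $184

The basic EOQ model gives Q* = √(2DS/H); rearrange for the unknown.
From Q* = √(2DS/H): S = Q*²H / (2D) = 459.5² × 12.9 / (2 × 7,400) = 184.0344.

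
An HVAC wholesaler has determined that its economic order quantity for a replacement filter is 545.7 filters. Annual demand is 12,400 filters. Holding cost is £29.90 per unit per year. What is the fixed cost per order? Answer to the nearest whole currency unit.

Invert the EOQ relation Q*² = 2DS/H.
From Q* = √(2DS/H): S = Q*²H / (2D) = 545.7² × 29.9 / (2 × 12,400) = 359.0273.

S ≈ £359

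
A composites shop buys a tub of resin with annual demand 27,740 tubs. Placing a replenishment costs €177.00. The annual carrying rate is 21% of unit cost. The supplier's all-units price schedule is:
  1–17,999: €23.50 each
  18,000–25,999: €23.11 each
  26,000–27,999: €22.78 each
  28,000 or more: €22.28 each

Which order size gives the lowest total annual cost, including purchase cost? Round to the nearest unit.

Q* ≈ 1,411 tubs

Holding cost per unit per year at price C is H = 0.21·C.
For each price level, check whether its EOQ is feasible; otherwise the best quantity at that price is the breakpoint.
EOQ at €23.50 = 1410.6 (feasible in tier 1): TC = 27,740×€23.50 + (27,740/1410.6)×177 + (1410.6/2)×0.21×€23.50 = €658,851.43.
EOQ at €23.11 = 1422.5 < 18000, so use break Q=18000: TC = 27,740×€23.11 + (27,740/18000.0)×177 + (18000.0/2)×0.21×€23.11 = €685,022.08.
EOQ at €22.78 = 1432.7 < 26000, so use break Q=26000: TC = 27,740×€22.78 + (27,740/26000.0)×177 + (26000.0/2)×0.21×€22.78 = €694,295.45.
EOQ at €22.28 = 1448.7 < 28000, so use break Q=28000: TC = 27,740×€22.28 + (27,740/28000.0)×177 + (28000.0/2)×0.21×€22.28 = €683,725.76.
Lowest total cost is €658,851.43 at Q = 1410.6.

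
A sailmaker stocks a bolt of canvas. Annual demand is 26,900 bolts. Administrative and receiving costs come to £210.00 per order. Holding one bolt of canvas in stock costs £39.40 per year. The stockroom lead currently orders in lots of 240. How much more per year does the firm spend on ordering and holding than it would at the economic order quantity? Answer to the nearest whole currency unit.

Extra cost ≈ £7,167 per year

EOQ = √(2DS/H) = √(2 × 26,900 × 210 / 39.4) ≈ 535.49.
Cost at Q* = (D/Q*)S + (Q*/2)H = √(2DSH) ≈ £21,098.37.
Cost at Q = 240: (26,900/240)×210 + (240/2)×39.4 = £23,537.50 + £4,728.00 = £28,265.50.
Excess = £28,265.50 − £21,098.37 = £7,167.13.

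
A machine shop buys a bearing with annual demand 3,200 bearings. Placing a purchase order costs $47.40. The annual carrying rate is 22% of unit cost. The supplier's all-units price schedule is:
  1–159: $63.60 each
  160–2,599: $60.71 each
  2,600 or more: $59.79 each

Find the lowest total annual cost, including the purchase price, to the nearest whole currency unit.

Holding cost per unit per year at price C is H = 0.22·C.
Candidates are each tier's EOQ (if it falls in that tier) and each price-break quantity.
EOQ at $63.60 = 147.2 (feasible in tier 1): TC = 3,200×$63.60 + (3,200/147.2)×47.4 + (147.2/2)×0.22×$63.60 = $205,580.25.
EOQ at $60.71 = 150.7 < 160, so use break Q=160: TC = 3,200×$60.71 + (3,200/160.0)×47.4 + (160.0/2)×0.22×$60.71 = $196,288.50.
EOQ at $59.79 = 151.9 < 2600, so use break Q=2600: TC = 3,200×$59.79 + (3,200/2600.0)×47.4 + (2600.0/2)×0.22×$59.79 = $208,486.28.
Lowest total cost among the candidates is at Q = 160.0.

TC* ≈ $196,288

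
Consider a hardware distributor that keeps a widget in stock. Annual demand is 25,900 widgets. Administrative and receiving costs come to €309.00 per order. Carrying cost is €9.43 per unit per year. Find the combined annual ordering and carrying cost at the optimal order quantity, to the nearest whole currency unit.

TC* ≈ €12,286

The optimal lot size = √(2DS/H) = √(2 × 25,900 × 309 / 9.43) ≈ 1302.83.
At Q*, ordering cost (D/Q*)S equals holding cost (Q*/2)H, each = √(DSH/2).
Minimum total = √(2DSH) = √(2 × 25,900 × 309 × 9.43) ≈ 12285.702.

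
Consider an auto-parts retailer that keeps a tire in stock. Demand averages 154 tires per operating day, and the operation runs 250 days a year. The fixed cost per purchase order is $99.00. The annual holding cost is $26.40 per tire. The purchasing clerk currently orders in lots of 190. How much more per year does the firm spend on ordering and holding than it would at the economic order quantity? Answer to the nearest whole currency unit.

Extra cost ≈ $8,382 per year

Annual demand D = 154 × 250 = 38,500.
EOQ = √(2DS/H) = √(2 × 38,500 × 99 / 26.4) ≈ 537.35.
Cost at Q* = (D/Q*)S + (Q*/2)H = √(2DSH) ≈ $14,186.16.
Cost at Q = 190: (38,500/190)×99 + (190/2)×26.4 = $20,060.53 + $2,508.00 = $22,568.53.
Excess = $22,568.53 − $14,186.16 = $8,382.36.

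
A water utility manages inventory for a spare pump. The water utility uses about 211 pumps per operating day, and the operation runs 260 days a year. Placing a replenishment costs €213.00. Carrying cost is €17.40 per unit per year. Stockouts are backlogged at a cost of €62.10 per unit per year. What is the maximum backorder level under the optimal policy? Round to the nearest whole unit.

S* ≈ 287 pumps

Annual demand D = 211 × 260 = 54,860.
With planned backorders, Q* = √(2DS/H) · √((H+B)/B).
√(2DS/H) = √(2 × 54,860 × 213 / 17.4) = 1158.932.
√((H+B)/B) = √((17.4+62.1)/62.1) = 1.1315.
Q* ≈ 1311.281.
S* = Q* · H/(H+B) = 1311.281 × 17.4/79.5 ≈ 286.997.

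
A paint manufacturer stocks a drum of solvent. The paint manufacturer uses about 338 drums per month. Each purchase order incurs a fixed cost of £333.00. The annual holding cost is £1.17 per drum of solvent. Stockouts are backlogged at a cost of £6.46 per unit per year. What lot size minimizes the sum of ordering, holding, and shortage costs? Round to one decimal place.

Annual demand D = 338 × 12 = 4,056.
With planned backorders, Q* = √(2DS/H) · √((H+B)/B).
√(2DS/H) = √(2 × 4,056 × 333 / 1.17) = 1519.474.
√((H+B)/B) = √((1.17+6.46)/6.46) = 1.0868.
Q* ≈ 1651.350.

Q* ≈ 1,651.4 drums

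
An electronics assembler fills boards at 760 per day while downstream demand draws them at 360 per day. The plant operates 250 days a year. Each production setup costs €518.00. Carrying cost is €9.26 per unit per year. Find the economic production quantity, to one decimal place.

Q* ≈ 4,373.9 boards

Annual demand D = 360 × 250 = 90,000.
Production build-up factor (1 − d/p) = 1 − 360/760 = 0.5263.
Q* = √(2DS / (H(1 − d/p))) = √(2 × 90,000 × 518 / (9.26 × 0.5263)).
= √(93,240,000 / 4.8737) ≈ 4373.936.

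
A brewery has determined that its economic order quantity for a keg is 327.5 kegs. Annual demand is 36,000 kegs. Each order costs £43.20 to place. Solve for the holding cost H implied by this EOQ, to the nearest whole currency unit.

H ≈ £29

Invert the EOQ relation Q*² = 2DS/H.
From Q* = √(2DS/H): H = 2DS / Q*² = 2 × 36,000 × 43.2 / 327.5² = 28.9997.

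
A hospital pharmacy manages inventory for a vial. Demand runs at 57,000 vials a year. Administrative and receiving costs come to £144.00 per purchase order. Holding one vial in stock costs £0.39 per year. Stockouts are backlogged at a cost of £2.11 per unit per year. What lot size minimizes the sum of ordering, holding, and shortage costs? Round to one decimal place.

Q* ≈ 7,062.0 vials

With planned backorders, Q* = √(2DS/H) · √((H+B)/B).
√(2DS/H) = √(2 × 57,000 × 144 / 0.39) = 6487.858.
√((H+B)/B) = √((0.39+2.11)/2.11) = 1.0885.
Q* ≈ 7062.040.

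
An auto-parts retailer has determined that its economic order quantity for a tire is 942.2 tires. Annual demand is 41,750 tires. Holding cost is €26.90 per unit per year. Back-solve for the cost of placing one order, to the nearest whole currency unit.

Invert the EOQ relation Q*² = 2DS/H.
From Q* = √(2DS/H): S = Q*²H / (2D) = 942.2² × 26.9 / (2 × 41,750) = 285.9908.

S ≈ €286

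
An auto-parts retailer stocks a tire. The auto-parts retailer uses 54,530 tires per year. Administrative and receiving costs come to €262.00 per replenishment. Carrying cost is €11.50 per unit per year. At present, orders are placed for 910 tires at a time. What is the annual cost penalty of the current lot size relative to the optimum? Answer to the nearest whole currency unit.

Extra cost ≈ €2,805 per year

EOQ = √(2DS/H) = √(2 × 54,530 × 262 / 11.5) ≈ 1576.28.
Cost at Q* = (D/Q*)S + (Q*/2)H = √(2DSH) ≈ €18,127.27.
Cost at Q = 910: (54,530/910)×262 + (910/2)×11.5 = €15,699.85 + €5,232.50 = €20,932.35.
Excess = €20,932.35 − €18,127.27 = €2,805.08.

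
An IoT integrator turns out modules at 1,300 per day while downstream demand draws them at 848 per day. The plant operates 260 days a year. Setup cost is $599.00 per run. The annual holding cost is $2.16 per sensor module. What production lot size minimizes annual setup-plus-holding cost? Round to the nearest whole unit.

Q* ≈ 18,754 modules

Annual demand D = 848 × 260 = 220,480.
Production build-up factor (1 − d/p) = 1 − 848/1,300 = 0.3477.
Q* = √(2DS / (H(1 − d/p))) = √(2 × 220,480 × 599 / (2.16 × 0.3477)).
= √(264,135,040 / 0.751) ≈ 18753.770.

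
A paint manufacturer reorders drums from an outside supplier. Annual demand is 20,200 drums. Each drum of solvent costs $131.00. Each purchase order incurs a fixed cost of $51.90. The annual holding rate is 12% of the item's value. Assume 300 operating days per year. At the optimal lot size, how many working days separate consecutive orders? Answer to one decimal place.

Holding cost H = 0.12 × $131.00 = $15.7200 per unit per year.
Q* = √(2DS/H) = √(2 × 20,200 × 51.9 / 15.72) ≈ 365.21.
Cycle time = Q*/D × 300 = 365.21 / 20,200 × 300 ≈ 5.424 days.

T ≈ 5.4 days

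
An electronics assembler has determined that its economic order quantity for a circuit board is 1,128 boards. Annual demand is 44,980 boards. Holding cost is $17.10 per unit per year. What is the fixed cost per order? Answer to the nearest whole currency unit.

Invert the EOQ relation Q*² = 2DS/H.
From Q* = √(2DS/H): S = Q*²H / (2D) = 1,128² × 17.1 / (2 × 44,980) = 241.8605.

S ≈ $242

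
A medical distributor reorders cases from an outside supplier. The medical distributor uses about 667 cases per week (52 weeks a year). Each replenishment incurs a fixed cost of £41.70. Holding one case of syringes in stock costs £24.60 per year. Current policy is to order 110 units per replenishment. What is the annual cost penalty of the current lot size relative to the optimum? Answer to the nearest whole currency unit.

Extra cost ≈ £6,066 per year

Annual demand D = 667 × 52 = 34,684.
EOQ = √(2DS/H) = √(2 × 34,684 × 41.7 / 24.6) ≈ 342.91.
Cost at Q* = (D/Q*)S + (Q*/2)H = √(2DSH) ≈ £8,435.58.
Cost at Q = 110: (34,684/110)×41.7 + (110/2)×24.6 = £13,148.39 + £1,353.00 = £14,501.39.
Excess = £14,501.39 − £8,435.58 = £6,065.80.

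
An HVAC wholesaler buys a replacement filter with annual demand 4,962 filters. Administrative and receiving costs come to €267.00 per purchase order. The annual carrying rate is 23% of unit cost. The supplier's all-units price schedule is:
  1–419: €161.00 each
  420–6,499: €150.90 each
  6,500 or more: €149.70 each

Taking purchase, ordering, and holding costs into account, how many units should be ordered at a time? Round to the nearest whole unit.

Q* ≈ 420 filters

Holding cost per unit per year at price C is H = 0.23·C.
Evaluate total cost at each tier's feasible EOQ or, if the EOQ is below the tier, at the tier's minimum quantity.
EOQ at €161.00 = 267.5 (feasible in tier 1): TC = 4,962×€161.00 + (4,962/267.5)×267 + (267.5/2)×0.23×€161.00 = €808,787.49.
EOQ at €150.90 = 276.3 < 420, so use break Q=420: TC = 4,962×€150.90 + (4,962/420.0)×267 + (420.0/2)×0.23×€150.90 = €759,208.68.
EOQ at €149.70 = 277.4 < 6500, so use break Q=6500: TC = 4,962×€149.70 + (4,962/6500.0)×267 + (6500.0/2)×0.23×€149.70 = €854,915.97.
Lowest total cost is €759,208.68 at Q = 420.0.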